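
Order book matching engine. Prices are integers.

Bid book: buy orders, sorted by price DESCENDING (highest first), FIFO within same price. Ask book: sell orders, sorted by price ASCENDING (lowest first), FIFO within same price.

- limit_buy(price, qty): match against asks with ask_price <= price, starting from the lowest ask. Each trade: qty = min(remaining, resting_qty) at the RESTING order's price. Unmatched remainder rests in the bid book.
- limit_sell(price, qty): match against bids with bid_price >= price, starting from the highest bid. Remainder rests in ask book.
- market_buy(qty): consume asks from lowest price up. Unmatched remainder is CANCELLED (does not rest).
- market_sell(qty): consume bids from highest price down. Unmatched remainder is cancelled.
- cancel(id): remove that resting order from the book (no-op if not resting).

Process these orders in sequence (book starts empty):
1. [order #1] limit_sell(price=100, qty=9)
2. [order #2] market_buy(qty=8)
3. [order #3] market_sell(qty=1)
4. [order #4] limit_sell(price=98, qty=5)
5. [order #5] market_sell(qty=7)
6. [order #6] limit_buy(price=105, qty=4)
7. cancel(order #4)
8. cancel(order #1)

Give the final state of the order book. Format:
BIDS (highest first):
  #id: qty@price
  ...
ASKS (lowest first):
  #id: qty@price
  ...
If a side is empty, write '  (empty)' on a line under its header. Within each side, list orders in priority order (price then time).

After op 1 [order #1] limit_sell(price=100, qty=9): fills=none; bids=[-] asks=[#1:9@100]
After op 2 [order #2] market_buy(qty=8): fills=#2x#1:8@100; bids=[-] asks=[#1:1@100]
After op 3 [order #3] market_sell(qty=1): fills=none; bids=[-] asks=[#1:1@100]
After op 4 [order #4] limit_sell(price=98, qty=5): fills=none; bids=[-] asks=[#4:5@98 #1:1@100]
After op 5 [order #5] market_sell(qty=7): fills=none; bids=[-] asks=[#4:5@98 #1:1@100]
After op 6 [order #6] limit_buy(price=105, qty=4): fills=#6x#4:4@98; bids=[-] asks=[#4:1@98 #1:1@100]
After op 7 cancel(order #4): fills=none; bids=[-] asks=[#1:1@100]
After op 8 cancel(order #1): fills=none; bids=[-] asks=[-]

Answer: BIDS (highest first):
  (empty)
ASKS (lowest first):
  (empty)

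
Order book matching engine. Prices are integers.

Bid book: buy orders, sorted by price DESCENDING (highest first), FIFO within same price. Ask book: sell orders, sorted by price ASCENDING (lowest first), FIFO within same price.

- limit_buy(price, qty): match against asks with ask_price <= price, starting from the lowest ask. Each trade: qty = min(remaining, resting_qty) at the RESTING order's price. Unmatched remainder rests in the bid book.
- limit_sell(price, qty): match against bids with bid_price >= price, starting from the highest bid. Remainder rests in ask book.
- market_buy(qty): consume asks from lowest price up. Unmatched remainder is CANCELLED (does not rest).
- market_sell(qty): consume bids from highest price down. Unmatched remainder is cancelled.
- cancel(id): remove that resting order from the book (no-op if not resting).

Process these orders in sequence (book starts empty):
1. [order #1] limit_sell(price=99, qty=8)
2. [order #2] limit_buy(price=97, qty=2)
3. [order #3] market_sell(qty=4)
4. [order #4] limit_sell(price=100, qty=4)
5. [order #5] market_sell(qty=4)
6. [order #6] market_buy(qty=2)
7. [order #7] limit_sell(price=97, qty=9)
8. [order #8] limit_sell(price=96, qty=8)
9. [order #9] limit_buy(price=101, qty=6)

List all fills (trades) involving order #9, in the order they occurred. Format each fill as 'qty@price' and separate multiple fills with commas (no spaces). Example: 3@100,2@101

After op 1 [order #1] limit_sell(price=99, qty=8): fills=none; bids=[-] asks=[#1:8@99]
After op 2 [order #2] limit_buy(price=97, qty=2): fills=none; bids=[#2:2@97] asks=[#1:8@99]
After op 3 [order #3] market_sell(qty=4): fills=#2x#3:2@97; bids=[-] asks=[#1:8@99]
After op 4 [order #4] limit_sell(price=100, qty=4): fills=none; bids=[-] asks=[#1:8@99 #4:4@100]
After op 5 [order #5] market_sell(qty=4): fills=none; bids=[-] asks=[#1:8@99 #4:4@100]
After op 6 [order #6] market_buy(qty=2): fills=#6x#1:2@99; bids=[-] asks=[#1:6@99 #4:4@100]
After op 7 [order #7] limit_sell(price=97, qty=9): fills=none; bids=[-] asks=[#7:9@97 #1:6@99 #4:4@100]
After op 8 [order #8] limit_sell(price=96, qty=8): fills=none; bids=[-] asks=[#8:8@96 #7:9@97 #1:6@99 #4:4@100]
After op 9 [order #9] limit_buy(price=101, qty=6): fills=#9x#8:6@96; bids=[-] asks=[#8:2@96 #7:9@97 #1:6@99 #4:4@100]

Answer: 6@96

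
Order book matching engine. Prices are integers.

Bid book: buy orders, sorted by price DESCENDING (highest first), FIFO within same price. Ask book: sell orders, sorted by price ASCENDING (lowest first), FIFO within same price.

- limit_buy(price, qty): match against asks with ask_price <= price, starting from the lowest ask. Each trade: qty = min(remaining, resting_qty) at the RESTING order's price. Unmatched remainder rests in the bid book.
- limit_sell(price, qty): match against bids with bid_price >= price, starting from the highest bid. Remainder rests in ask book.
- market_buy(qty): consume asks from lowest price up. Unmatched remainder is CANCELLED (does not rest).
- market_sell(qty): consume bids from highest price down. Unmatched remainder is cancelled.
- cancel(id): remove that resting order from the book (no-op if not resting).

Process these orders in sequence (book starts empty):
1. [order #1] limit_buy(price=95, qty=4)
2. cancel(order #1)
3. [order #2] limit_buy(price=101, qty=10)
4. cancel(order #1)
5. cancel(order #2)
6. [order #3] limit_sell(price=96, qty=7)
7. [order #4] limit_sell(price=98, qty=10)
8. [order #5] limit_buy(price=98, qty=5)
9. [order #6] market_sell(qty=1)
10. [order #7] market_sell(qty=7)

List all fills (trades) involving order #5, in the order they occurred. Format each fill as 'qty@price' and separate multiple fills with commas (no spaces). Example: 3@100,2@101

Answer: 5@96

Derivation:
After op 1 [order #1] limit_buy(price=95, qty=4): fills=none; bids=[#1:4@95] asks=[-]
After op 2 cancel(order #1): fills=none; bids=[-] asks=[-]
After op 3 [order #2] limit_buy(price=101, qty=10): fills=none; bids=[#2:10@101] asks=[-]
After op 4 cancel(order #1): fills=none; bids=[#2:10@101] asks=[-]
After op 5 cancel(order #2): fills=none; bids=[-] asks=[-]
After op 6 [order #3] limit_sell(price=96, qty=7): fills=none; bids=[-] asks=[#3:7@96]
After op 7 [order #4] limit_sell(price=98, qty=10): fills=none; bids=[-] asks=[#3:7@96 #4:10@98]
After op 8 [order #5] limit_buy(price=98, qty=5): fills=#5x#3:5@96; bids=[-] asks=[#3:2@96 #4:10@98]
After op 9 [order #6] market_sell(qty=1): fills=none; bids=[-] asks=[#3:2@96 #4:10@98]
After op 10 [order #7] market_sell(qty=7): fills=none; bids=[-] asks=[#3:2@96 #4:10@98]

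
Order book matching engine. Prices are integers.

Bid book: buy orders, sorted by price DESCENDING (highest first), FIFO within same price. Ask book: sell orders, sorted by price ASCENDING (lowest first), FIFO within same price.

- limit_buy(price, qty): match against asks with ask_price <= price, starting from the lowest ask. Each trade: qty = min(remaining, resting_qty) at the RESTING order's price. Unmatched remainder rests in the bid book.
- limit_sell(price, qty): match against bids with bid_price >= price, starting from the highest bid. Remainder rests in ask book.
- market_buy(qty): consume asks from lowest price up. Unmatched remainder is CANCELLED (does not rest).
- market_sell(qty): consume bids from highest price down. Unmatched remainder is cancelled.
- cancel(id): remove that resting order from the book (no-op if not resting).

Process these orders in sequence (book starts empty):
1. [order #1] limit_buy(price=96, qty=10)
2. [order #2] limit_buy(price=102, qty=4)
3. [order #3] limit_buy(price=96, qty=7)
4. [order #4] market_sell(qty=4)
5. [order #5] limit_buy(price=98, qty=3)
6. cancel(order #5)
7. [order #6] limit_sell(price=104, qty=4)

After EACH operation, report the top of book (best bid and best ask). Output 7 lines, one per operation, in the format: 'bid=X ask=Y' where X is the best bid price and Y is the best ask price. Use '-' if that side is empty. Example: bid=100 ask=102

Answer: bid=96 ask=-
bid=102 ask=-
bid=102 ask=-
bid=96 ask=-
bid=98 ask=-
bid=96 ask=-
bid=96 ask=104

Derivation:
After op 1 [order #1] limit_buy(price=96, qty=10): fills=none; bids=[#1:10@96] asks=[-]
After op 2 [order #2] limit_buy(price=102, qty=4): fills=none; bids=[#2:4@102 #1:10@96] asks=[-]
After op 3 [order #3] limit_buy(price=96, qty=7): fills=none; bids=[#2:4@102 #1:10@96 #3:7@96] asks=[-]
After op 4 [order #4] market_sell(qty=4): fills=#2x#4:4@102; bids=[#1:10@96 #3:7@96] asks=[-]
After op 5 [order #5] limit_buy(price=98, qty=3): fills=none; bids=[#5:3@98 #1:10@96 #3:7@96] asks=[-]
After op 6 cancel(order #5): fills=none; bids=[#1:10@96 #3:7@96] asks=[-]
After op 7 [order #6] limit_sell(price=104, qty=4): fills=none; bids=[#1:10@96 #3:7@96] asks=[#6:4@104]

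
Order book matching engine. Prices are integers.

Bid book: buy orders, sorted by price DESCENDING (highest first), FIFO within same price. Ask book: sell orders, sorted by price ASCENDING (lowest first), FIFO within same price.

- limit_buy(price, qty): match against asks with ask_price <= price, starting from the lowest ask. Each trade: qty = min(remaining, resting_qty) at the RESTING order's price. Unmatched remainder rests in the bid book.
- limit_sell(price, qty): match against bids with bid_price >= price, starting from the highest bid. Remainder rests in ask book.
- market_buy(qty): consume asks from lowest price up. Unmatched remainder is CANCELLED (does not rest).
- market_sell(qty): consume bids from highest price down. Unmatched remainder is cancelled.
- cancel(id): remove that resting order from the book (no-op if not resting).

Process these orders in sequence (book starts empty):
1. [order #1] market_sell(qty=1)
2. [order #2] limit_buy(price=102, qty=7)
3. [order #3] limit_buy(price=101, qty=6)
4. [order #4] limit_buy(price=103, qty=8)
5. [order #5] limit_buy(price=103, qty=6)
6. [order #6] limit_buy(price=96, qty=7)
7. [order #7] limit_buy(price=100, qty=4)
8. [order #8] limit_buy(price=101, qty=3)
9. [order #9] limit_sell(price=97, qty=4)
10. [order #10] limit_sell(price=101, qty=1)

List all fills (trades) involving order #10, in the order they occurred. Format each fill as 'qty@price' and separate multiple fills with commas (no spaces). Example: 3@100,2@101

After op 1 [order #1] market_sell(qty=1): fills=none; bids=[-] asks=[-]
After op 2 [order #2] limit_buy(price=102, qty=7): fills=none; bids=[#2:7@102] asks=[-]
After op 3 [order #3] limit_buy(price=101, qty=6): fills=none; bids=[#2:7@102 #3:6@101] asks=[-]
After op 4 [order #4] limit_buy(price=103, qty=8): fills=none; bids=[#4:8@103 #2:7@102 #3:6@101] asks=[-]
After op 5 [order #5] limit_buy(price=103, qty=6): fills=none; bids=[#4:8@103 #5:6@103 #2:7@102 #3:6@101] asks=[-]
After op 6 [order #6] limit_buy(price=96, qty=7): fills=none; bids=[#4:8@103 #5:6@103 #2:7@102 #3:6@101 #6:7@96] asks=[-]
After op 7 [order #7] limit_buy(price=100, qty=4): fills=none; bids=[#4:8@103 #5:6@103 #2:7@102 #3:6@101 #7:4@100 #6:7@96] asks=[-]
After op 8 [order #8] limit_buy(price=101, qty=3): fills=none; bids=[#4:8@103 #5:6@103 #2:7@102 #3:6@101 #8:3@101 #7:4@100 #6:7@96] asks=[-]
After op 9 [order #9] limit_sell(price=97, qty=4): fills=#4x#9:4@103; bids=[#4:4@103 #5:6@103 #2:7@102 #3:6@101 #8:3@101 #7:4@100 #6:7@96] asks=[-]
After op 10 [order #10] limit_sell(price=101, qty=1): fills=#4x#10:1@103; bids=[#4:3@103 #5:6@103 #2:7@102 #3:6@101 #8:3@101 #7:4@100 #6:7@96] asks=[-]

Answer: 1@103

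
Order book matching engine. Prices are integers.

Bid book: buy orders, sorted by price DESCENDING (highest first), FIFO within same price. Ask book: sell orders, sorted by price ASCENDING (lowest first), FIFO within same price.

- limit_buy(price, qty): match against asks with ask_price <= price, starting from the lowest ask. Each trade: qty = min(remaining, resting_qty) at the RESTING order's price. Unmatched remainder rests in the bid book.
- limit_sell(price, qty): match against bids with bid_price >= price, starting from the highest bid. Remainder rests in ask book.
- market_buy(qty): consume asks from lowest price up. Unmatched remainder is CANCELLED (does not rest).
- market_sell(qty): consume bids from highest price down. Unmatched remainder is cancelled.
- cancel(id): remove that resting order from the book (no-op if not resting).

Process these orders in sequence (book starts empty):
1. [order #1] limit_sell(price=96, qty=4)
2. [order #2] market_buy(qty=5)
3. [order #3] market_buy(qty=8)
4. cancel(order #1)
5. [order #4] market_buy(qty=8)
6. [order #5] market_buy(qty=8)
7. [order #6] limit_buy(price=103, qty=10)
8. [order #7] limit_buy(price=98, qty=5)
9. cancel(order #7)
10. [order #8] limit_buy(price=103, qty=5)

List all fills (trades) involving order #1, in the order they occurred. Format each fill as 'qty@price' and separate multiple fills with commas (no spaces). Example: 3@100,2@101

Answer: 4@96

Derivation:
After op 1 [order #1] limit_sell(price=96, qty=4): fills=none; bids=[-] asks=[#1:4@96]
After op 2 [order #2] market_buy(qty=5): fills=#2x#1:4@96; bids=[-] asks=[-]
After op 3 [order #3] market_buy(qty=8): fills=none; bids=[-] asks=[-]
After op 4 cancel(order #1): fills=none; bids=[-] asks=[-]
After op 5 [order #4] market_buy(qty=8): fills=none; bids=[-] asks=[-]
After op 6 [order #5] market_buy(qty=8): fills=none; bids=[-] asks=[-]
After op 7 [order #6] limit_buy(price=103, qty=10): fills=none; bids=[#6:10@103] asks=[-]
After op 8 [order #7] limit_buy(price=98, qty=5): fills=none; bids=[#6:10@103 #7:5@98] asks=[-]
After op 9 cancel(order #7): fills=none; bids=[#6:10@103] asks=[-]
After op 10 [order #8] limit_buy(price=103, qty=5): fills=none; bids=[#6:10@103 #8:5@103] asks=[-]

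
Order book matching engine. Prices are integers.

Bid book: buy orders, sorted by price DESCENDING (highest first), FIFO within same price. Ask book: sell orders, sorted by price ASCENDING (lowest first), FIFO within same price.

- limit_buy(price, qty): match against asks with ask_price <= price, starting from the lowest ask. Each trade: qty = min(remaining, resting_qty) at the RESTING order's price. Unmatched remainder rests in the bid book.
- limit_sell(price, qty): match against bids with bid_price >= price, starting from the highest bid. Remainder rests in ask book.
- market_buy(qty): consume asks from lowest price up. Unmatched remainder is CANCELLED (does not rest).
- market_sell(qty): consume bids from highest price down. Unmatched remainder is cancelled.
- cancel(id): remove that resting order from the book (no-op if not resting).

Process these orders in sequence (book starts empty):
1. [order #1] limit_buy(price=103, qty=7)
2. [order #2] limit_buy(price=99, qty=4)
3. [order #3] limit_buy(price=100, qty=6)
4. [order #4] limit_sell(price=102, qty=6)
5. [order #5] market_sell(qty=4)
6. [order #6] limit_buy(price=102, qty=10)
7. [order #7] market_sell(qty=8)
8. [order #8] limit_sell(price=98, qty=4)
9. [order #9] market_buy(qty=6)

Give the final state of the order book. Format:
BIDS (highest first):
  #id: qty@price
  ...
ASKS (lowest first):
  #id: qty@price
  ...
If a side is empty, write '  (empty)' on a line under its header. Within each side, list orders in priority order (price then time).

Answer: BIDS (highest first):
  #3: 1@100
  #2: 4@99
ASKS (lowest first):
  (empty)

Derivation:
After op 1 [order #1] limit_buy(price=103, qty=7): fills=none; bids=[#1:7@103] asks=[-]
After op 2 [order #2] limit_buy(price=99, qty=4): fills=none; bids=[#1:7@103 #2:4@99] asks=[-]
After op 3 [order #3] limit_buy(price=100, qty=6): fills=none; bids=[#1:7@103 #3:6@100 #2:4@99] asks=[-]
After op 4 [order #4] limit_sell(price=102, qty=6): fills=#1x#4:6@103; bids=[#1:1@103 #3:6@100 #2:4@99] asks=[-]
After op 5 [order #5] market_sell(qty=4): fills=#1x#5:1@103 #3x#5:3@100; bids=[#3:3@100 #2:4@99] asks=[-]
After op 6 [order #6] limit_buy(price=102, qty=10): fills=none; bids=[#6:10@102 #3:3@100 #2:4@99] asks=[-]
After op 7 [order #7] market_sell(qty=8): fills=#6x#7:8@102; bids=[#6:2@102 #3:3@100 #2:4@99] asks=[-]
After op 8 [order #8] limit_sell(price=98, qty=4): fills=#6x#8:2@102 #3x#8:2@100; bids=[#3:1@100 #2:4@99] asks=[-]
After op 9 [order #9] market_buy(qty=6): fills=none; bids=[#3:1@100 #2:4@99] asks=[-]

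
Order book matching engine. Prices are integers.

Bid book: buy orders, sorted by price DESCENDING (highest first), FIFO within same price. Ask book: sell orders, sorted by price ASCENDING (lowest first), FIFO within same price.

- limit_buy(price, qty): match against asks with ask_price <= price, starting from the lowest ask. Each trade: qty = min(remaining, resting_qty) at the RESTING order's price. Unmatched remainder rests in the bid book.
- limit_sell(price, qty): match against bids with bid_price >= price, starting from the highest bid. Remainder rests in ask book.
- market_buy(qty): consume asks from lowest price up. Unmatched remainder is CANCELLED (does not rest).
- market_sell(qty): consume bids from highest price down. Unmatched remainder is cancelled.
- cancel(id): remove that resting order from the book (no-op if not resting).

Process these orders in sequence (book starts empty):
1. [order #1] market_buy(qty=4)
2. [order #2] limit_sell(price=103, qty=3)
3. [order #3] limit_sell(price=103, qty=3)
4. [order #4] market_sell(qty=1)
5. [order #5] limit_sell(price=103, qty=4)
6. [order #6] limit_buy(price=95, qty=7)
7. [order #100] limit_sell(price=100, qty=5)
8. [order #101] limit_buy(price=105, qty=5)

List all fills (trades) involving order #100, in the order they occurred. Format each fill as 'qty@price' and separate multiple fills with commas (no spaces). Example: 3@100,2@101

Answer: 5@100

Derivation:
After op 1 [order #1] market_buy(qty=4): fills=none; bids=[-] asks=[-]
After op 2 [order #2] limit_sell(price=103, qty=3): fills=none; bids=[-] asks=[#2:3@103]
After op 3 [order #3] limit_sell(price=103, qty=3): fills=none; bids=[-] asks=[#2:3@103 #3:3@103]
After op 4 [order #4] market_sell(qty=1): fills=none; bids=[-] asks=[#2:3@103 #3:3@103]
After op 5 [order #5] limit_sell(price=103, qty=4): fills=none; bids=[-] asks=[#2:3@103 #3:3@103 #5:4@103]
After op 6 [order #6] limit_buy(price=95, qty=7): fills=none; bids=[#6:7@95] asks=[#2:3@103 #3:3@103 #5:4@103]
After op 7 [order #100] limit_sell(price=100, qty=5): fills=none; bids=[#6:7@95] asks=[#100:5@100 #2:3@103 #3:3@103 #5:4@103]
After op 8 [order #101] limit_buy(price=105, qty=5): fills=#101x#100:5@100; bids=[#6:7@95] asks=[#2:3@103 #3:3@103 #5:4@103]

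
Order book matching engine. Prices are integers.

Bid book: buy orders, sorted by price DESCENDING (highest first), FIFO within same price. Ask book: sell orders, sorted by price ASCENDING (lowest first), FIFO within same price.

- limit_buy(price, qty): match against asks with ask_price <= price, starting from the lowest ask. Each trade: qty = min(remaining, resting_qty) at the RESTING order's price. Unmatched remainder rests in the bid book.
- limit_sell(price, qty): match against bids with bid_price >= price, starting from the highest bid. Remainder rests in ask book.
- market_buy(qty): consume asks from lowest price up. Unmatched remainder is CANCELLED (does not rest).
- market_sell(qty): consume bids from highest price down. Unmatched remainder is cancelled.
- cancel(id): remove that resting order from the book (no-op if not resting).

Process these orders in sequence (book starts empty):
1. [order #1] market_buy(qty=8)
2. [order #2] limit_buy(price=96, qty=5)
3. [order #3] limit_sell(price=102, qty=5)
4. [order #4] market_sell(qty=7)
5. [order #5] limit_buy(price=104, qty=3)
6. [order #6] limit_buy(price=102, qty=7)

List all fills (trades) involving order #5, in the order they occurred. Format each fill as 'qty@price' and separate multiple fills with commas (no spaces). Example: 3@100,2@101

Answer: 3@102

Derivation:
After op 1 [order #1] market_buy(qty=8): fills=none; bids=[-] asks=[-]
After op 2 [order #2] limit_buy(price=96, qty=5): fills=none; bids=[#2:5@96] asks=[-]
After op 3 [order #3] limit_sell(price=102, qty=5): fills=none; bids=[#2:5@96] asks=[#3:5@102]
After op 4 [order #4] market_sell(qty=7): fills=#2x#4:5@96; bids=[-] asks=[#3:5@102]
After op 5 [order #5] limit_buy(price=104, qty=3): fills=#5x#3:3@102; bids=[-] asks=[#3:2@102]
After op 6 [order #6] limit_buy(price=102, qty=7): fills=#6x#3:2@102; bids=[#6:5@102] asks=[-]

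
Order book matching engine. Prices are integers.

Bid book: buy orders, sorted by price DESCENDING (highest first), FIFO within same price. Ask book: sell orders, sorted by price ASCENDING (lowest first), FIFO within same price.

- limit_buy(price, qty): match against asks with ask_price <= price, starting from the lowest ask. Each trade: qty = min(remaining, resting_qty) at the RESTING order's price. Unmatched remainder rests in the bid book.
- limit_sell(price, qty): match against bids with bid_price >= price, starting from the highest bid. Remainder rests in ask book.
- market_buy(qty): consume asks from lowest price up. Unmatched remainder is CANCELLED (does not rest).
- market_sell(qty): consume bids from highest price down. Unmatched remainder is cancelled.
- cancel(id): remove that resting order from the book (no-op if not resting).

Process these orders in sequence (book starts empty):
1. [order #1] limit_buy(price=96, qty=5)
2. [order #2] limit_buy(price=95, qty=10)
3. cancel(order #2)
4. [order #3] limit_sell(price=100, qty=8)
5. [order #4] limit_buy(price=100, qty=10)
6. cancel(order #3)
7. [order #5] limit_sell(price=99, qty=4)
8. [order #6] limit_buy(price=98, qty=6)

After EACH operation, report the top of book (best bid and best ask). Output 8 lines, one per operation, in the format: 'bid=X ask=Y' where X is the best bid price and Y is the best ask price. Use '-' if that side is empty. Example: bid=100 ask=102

Answer: bid=96 ask=-
bid=96 ask=-
bid=96 ask=-
bid=96 ask=100
bid=100 ask=-
bid=100 ask=-
bid=96 ask=99
bid=98 ask=99

Derivation:
After op 1 [order #1] limit_buy(price=96, qty=5): fills=none; bids=[#1:5@96] asks=[-]
After op 2 [order #2] limit_buy(price=95, qty=10): fills=none; bids=[#1:5@96 #2:10@95] asks=[-]
After op 3 cancel(order #2): fills=none; bids=[#1:5@96] asks=[-]
After op 4 [order #3] limit_sell(price=100, qty=8): fills=none; bids=[#1:5@96] asks=[#3:8@100]
After op 5 [order #4] limit_buy(price=100, qty=10): fills=#4x#3:8@100; bids=[#4:2@100 #1:5@96] asks=[-]
After op 6 cancel(order #3): fills=none; bids=[#4:2@100 #1:5@96] asks=[-]
After op 7 [order #5] limit_sell(price=99, qty=4): fills=#4x#5:2@100; bids=[#1:5@96] asks=[#5:2@99]
After op 8 [order #6] limit_buy(price=98, qty=6): fills=none; bids=[#6:6@98 #1:5@96] asks=[#5:2@99]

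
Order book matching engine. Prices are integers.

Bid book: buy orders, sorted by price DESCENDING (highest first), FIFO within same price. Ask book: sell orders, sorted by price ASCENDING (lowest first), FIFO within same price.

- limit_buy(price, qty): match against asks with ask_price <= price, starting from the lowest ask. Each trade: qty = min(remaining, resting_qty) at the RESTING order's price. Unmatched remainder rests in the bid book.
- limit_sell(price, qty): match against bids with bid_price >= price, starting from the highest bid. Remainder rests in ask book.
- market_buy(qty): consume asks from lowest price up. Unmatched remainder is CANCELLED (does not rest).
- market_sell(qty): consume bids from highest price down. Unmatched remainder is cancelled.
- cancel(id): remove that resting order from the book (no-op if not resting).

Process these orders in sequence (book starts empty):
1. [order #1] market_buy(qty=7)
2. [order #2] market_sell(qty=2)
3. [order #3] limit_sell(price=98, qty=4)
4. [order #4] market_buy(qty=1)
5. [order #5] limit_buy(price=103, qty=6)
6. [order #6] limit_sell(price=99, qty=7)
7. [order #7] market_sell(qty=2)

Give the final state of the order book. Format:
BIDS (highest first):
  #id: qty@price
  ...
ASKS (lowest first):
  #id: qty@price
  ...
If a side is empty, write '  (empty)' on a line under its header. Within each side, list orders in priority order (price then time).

Answer: BIDS (highest first):
  (empty)
ASKS (lowest first):
  #6: 4@99

Derivation:
After op 1 [order #1] market_buy(qty=7): fills=none; bids=[-] asks=[-]
After op 2 [order #2] market_sell(qty=2): fills=none; bids=[-] asks=[-]
After op 3 [order #3] limit_sell(price=98, qty=4): fills=none; bids=[-] asks=[#3:4@98]
After op 4 [order #4] market_buy(qty=1): fills=#4x#3:1@98; bids=[-] asks=[#3:3@98]
After op 5 [order #5] limit_buy(price=103, qty=6): fills=#5x#3:3@98; bids=[#5:3@103] asks=[-]
After op 6 [order #6] limit_sell(price=99, qty=7): fills=#5x#6:3@103; bids=[-] asks=[#6:4@99]
After op 7 [order #7] market_sell(qty=2): fills=none; bids=[-] asks=[#6:4@99]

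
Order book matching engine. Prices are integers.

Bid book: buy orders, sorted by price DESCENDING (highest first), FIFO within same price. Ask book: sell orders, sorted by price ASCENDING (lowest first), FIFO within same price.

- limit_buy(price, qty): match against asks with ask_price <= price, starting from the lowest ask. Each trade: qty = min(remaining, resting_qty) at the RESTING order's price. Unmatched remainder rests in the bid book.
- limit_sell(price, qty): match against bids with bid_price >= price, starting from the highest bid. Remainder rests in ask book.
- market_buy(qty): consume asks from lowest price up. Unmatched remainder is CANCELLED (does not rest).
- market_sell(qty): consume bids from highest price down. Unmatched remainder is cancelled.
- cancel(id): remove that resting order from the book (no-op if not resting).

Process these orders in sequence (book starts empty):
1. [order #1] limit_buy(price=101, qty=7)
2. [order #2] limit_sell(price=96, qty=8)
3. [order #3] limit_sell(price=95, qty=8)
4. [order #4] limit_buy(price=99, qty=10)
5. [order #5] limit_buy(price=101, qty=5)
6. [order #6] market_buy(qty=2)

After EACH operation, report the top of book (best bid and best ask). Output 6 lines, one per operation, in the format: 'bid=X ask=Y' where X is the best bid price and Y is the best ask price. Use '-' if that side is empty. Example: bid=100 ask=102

After op 1 [order #1] limit_buy(price=101, qty=7): fills=none; bids=[#1:7@101] asks=[-]
After op 2 [order #2] limit_sell(price=96, qty=8): fills=#1x#2:7@101; bids=[-] asks=[#2:1@96]
After op 3 [order #3] limit_sell(price=95, qty=8): fills=none; bids=[-] asks=[#3:8@95 #2:1@96]
After op 4 [order #4] limit_buy(price=99, qty=10): fills=#4x#3:8@95 #4x#2:1@96; bids=[#4:1@99] asks=[-]
After op 5 [order #5] limit_buy(price=101, qty=5): fills=none; bids=[#5:5@101 #4:1@99] asks=[-]
After op 6 [order #6] market_buy(qty=2): fills=none; bids=[#5:5@101 #4:1@99] asks=[-]

Answer: bid=101 ask=-
bid=- ask=96
bid=- ask=95
bid=99 ask=-
bid=101 ask=-
bid=101 ask=-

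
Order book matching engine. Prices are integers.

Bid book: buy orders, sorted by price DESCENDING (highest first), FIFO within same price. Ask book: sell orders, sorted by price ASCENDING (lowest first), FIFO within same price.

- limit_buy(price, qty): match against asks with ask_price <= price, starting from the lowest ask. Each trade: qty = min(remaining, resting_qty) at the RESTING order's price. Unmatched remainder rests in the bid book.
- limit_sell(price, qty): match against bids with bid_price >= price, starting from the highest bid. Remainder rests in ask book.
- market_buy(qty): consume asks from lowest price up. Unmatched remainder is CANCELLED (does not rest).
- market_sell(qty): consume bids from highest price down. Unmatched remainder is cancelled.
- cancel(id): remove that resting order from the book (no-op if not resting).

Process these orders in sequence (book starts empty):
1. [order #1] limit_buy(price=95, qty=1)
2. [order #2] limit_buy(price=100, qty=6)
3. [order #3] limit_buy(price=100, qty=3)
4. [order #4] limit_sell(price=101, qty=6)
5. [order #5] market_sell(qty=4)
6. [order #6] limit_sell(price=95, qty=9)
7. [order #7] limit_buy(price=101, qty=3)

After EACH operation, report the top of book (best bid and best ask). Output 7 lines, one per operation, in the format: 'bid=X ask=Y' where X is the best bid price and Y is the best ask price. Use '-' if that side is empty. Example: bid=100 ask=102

After op 1 [order #1] limit_buy(price=95, qty=1): fills=none; bids=[#1:1@95] asks=[-]
After op 2 [order #2] limit_buy(price=100, qty=6): fills=none; bids=[#2:6@100 #1:1@95] asks=[-]
After op 3 [order #3] limit_buy(price=100, qty=3): fills=none; bids=[#2:6@100 #3:3@100 #1:1@95] asks=[-]
After op 4 [order #4] limit_sell(price=101, qty=6): fills=none; bids=[#2:6@100 #3:3@100 #1:1@95] asks=[#4:6@101]
After op 5 [order #5] market_sell(qty=4): fills=#2x#5:4@100; bids=[#2:2@100 #3:3@100 #1:1@95] asks=[#4:6@101]
After op 6 [order #6] limit_sell(price=95, qty=9): fills=#2x#6:2@100 #3x#6:3@100 #1x#6:1@95; bids=[-] asks=[#6:3@95 #4:6@101]
After op 7 [order #7] limit_buy(price=101, qty=3): fills=#7x#6:3@95; bids=[-] asks=[#4:6@101]

Answer: bid=95 ask=-
bid=100 ask=-
bid=100 ask=-
bid=100 ask=101
bid=100 ask=101
bid=- ask=95
bid=- ask=101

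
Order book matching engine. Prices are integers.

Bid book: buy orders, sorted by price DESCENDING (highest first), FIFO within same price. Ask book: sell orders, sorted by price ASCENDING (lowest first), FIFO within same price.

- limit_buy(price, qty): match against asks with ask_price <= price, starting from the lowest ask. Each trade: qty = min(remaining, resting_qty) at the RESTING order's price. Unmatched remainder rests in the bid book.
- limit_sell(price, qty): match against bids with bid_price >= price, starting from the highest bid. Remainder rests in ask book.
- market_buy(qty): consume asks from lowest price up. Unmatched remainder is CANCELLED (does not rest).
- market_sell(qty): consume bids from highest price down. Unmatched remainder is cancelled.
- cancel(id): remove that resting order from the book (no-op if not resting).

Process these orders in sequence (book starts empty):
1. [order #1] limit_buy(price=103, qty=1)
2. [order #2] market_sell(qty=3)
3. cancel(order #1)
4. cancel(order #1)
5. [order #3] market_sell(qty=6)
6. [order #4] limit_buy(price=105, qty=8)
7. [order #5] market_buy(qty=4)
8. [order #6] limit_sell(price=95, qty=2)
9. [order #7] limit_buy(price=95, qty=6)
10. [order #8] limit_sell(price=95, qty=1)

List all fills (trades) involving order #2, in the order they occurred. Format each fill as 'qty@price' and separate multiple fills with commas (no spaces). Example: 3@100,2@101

After op 1 [order #1] limit_buy(price=103, qty=1): fills=none; bids=[#1:1@103] asks=[-]
After op 2 [order #2] market_sell(qty=3): fills=#1x#2:1@103; bids=[-] asks=[-]
After op 3 cancel(order #1): fills=none; bids=[-] asks=[-]
After op 4 cancel(order #1): fills=none; bids=[-] asks=[-]
After op 5 [order #3] market_sell(qty=6): fills=none; bids=[-] asks=[-]
After op 6 [order #4] limit_buy(price=105, qty=8): fills=none; bids=[#4:8@105] asks=[-]
After op 7 [order #5] market_buy(qty=4): fills=none; bids=[#4:8@105] asks=[-]
After op 8 [order #6] limit_sell(price=95, qty=2): fills=#4x#6:2@105; bids=[#4:6@105] asks=[-]
After op 9 [order #7] limit_buy(price=95, qty=6): fills=none; bids=[#4:6@105 #7:6@95] asks=[-]
After op 10 [order #8] limit_sell(price=95, qty=1): fills=#4x#8:1@105; bids=[#4:5@105 #7:6@95] asks=[-]

Answer: 1@103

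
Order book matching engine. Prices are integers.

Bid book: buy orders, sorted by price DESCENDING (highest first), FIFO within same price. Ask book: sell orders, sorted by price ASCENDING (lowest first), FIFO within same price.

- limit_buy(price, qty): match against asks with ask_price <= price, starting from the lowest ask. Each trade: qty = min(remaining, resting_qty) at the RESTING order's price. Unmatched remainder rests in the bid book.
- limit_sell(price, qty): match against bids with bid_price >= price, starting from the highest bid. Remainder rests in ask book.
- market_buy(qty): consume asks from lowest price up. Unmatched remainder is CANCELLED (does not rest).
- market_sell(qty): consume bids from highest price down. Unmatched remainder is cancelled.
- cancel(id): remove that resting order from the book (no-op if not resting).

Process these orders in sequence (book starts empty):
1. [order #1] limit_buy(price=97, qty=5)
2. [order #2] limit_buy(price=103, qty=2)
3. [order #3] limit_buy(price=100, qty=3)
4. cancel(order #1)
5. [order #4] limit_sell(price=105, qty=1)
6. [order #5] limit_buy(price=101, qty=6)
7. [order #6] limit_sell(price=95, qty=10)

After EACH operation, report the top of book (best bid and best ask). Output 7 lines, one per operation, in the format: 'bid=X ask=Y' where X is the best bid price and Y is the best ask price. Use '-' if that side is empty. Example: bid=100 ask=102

After op 1 [order #1] limit_buy(price=97, qty=5): fills=none; bids=[#1:5@97] asks=[-]
After op 2 [order #2] limit_buy(price=103, qty=2): fills=none; bids=[#2:2@103 #1:5@97] asks=[-]
After op 3 [order #3] limit_buy(price=100, qty=3): fills=none; bids=[#2:2@103 #3:3@100 #1:5@97] asks=[-]
After op 4 cancel(order #1): fills=none; bids=[#2:2@103 #3:3@100] asks=[-]
After op 5 [order #4] limit_sell(price=105, qty=1): fills=none; bids=[#2:2@103 #3:3@100] asks=[#4:1@105]
After op 6 [order #5] limit_buy(price=101, qty=6): fills=none; bids=[#2:2@103 #5:6@101 #3:3@100] asks=[#4:1@105]
After op 7 [order #6] limit_sell(price=95, qty=10): fills=#2x#6:2@103 #5x#6:6@101 #3x#6:2@100; bids=[#3:1@100] asks=[#4:1@105]

Answer: bid=97 ask=-
bid=103 ask=-
bid=103 ask=-
bid=103 ask=-
bid=103 ask=105
bid=103 ask=105
bid=100 ask=105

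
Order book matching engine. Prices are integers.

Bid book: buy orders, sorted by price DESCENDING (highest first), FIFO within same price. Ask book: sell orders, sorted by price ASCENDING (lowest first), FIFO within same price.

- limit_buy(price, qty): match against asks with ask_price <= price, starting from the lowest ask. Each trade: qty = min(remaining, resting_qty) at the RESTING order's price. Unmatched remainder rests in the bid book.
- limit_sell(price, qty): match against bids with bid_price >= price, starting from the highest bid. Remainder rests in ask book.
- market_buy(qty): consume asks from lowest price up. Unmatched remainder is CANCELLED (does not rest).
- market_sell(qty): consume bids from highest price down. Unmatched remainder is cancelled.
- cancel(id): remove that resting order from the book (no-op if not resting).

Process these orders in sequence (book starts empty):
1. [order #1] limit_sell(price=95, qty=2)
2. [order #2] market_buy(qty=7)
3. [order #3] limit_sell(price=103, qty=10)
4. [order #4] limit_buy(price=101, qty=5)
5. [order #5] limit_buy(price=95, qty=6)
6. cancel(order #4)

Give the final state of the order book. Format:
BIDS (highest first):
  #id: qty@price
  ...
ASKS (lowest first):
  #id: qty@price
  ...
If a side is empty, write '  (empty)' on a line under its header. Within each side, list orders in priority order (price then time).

Answer: BIDS (highest first):
  #5: 6@95
ASKS (lowest first):
  #3: 10@103

Derivation:
After op 1 [order #1] limit_sell(price=95, qty=2): fills=none; bids=[-] asks=[#1:2@95]
After op 2 [order #2] market_buy(qty=7): fills=#2x#1:2@95; bids=[-] asks=[-]
After op 3 [order #3] limit_sell(price=103, qty=10): fills=none; bids=[-] asks=[#3:10@103]
After op 4 [order #4] limit_buy(price=101, qty=5): fills=none; bids=[#4:5@101] asks=[#3:10@103]
After op 5 [order #5] limit_buy(price=95, qty=6): fills=none; bids=[#4:5@101 #5:6@95] asks=[#3:10@103]
After op 6 cancel(order #4): fills=none; bids=[#5:6@95] asks=[#3:10@103]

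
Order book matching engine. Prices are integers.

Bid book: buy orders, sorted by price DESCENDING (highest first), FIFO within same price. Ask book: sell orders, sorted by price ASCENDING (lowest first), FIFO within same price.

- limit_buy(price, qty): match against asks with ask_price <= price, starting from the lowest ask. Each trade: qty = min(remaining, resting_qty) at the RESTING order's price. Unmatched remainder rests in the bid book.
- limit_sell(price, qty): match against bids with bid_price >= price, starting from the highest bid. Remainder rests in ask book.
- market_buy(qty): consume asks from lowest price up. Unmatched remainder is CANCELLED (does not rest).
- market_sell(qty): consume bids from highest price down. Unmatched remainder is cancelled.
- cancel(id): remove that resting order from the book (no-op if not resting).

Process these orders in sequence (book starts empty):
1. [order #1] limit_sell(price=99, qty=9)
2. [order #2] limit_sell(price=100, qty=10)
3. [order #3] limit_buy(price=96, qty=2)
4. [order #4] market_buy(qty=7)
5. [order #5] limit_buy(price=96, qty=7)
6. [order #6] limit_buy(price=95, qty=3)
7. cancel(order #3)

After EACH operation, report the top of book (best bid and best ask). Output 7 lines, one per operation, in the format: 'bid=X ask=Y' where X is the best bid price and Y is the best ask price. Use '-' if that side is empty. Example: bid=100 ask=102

Answer: bid=- ask=99
bid=- ask=99
bid=96 ask=99
bid=96 ask=99
bid=96 ask=99
bid=96 ask=99
bid=96 ask=99

Derivation:
After op 1 [order #1] limit_sell(price=99, qty=9): fills=none; bids=[-] asks=[#1:9@99]
After op 2 [order #2] limit_sell(price=100, qty=10): fills=none; bids=[-] asks=[#1:9@99 #2:10@100]
After op 3 [order #3] limit_buy(price=96, qty=2): fills=none; bids=[#3:2@96] asks=[#1:9@99 #2:10@100]
After op 4 [order #4] market_buy(qty=7): fills=#4x#1:7@99; bids=[#3:2@96] asks=[#1:2@99 #2:10@100]
After op 5 [order #5] limit_buy(price=96, qty=7): fills=none; bids=[#3:2@96 #5:7@96] asks=[#1:2@99 #2:10@100]
After op 6 [order #6] limit_buy(price=95, qty=3): fills=none; bids=[#3:2@96 #5:7@96 #6:3@95] asks=[#1:2@99 #2:10@100]
After op 7 cancel(order #3): fills=none; bids=[#5:7@96 #6:3@95] asks=[#1:2@99 #2:10@100]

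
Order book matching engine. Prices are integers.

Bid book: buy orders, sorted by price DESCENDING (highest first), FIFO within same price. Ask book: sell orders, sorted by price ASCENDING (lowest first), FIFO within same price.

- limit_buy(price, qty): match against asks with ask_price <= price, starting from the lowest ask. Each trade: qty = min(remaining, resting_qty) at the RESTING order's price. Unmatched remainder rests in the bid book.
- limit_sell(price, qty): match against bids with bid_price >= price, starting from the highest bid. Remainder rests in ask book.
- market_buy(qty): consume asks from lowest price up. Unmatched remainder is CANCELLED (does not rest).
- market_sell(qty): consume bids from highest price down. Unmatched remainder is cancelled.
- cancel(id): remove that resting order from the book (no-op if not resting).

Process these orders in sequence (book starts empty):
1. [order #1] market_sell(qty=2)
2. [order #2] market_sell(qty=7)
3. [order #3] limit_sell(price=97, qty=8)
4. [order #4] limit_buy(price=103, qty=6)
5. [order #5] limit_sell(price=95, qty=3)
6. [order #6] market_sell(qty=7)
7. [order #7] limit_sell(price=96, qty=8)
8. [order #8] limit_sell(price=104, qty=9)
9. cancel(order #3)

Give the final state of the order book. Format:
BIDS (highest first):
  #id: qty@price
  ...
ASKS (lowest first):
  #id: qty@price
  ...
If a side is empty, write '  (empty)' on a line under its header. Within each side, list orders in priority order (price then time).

After op 1 [order #1] market_sell(qty=2): fills=none; bids=[-] asks=[-]
After op 2 [order #2] market_sell(qty=7): fills=none; bids=[-] asks=[-]
After op 3 [order #3] limit_sell(price=97, qty=8): fills=none; bids=[-] asks=[#3:8@97]
After op 4 [order #4] limit_buy(price=103, qty=6): fills=#4x#3:6@97; bids=[-] asks=[#3:2@97]
After op 5 [order #5] limit_sell(price=95, qty=3): fills=none; bids=[-] asks=[#5:3@95 #3:2@97]
After op 6 [order #6] market_sell(qty=7): fills=none; bids=[-] asks=[#5:3@95 #3:2@97]
After op 7 [order #7] limit_sell(price=96, qty=8): fills=none; bids=[-] asks=[#5:3@95 #7:8@96 #3:2@97]
After op 8 [order #8] limit_sell(price=104, qty=9): fills=none; bids=[-] asks=[#5:3@95 #7:8@96 #3:2@97 #8:9@104]
After op 9 cancel(order #3): fills=none; bids=[-] asks=[#5:3@95 #7:8@96 #8:9@104]

Answer: BIDS (highest first):
  (empty)
ASKS (lowest first):
  #5: 3@95
  #7: 8@96
  #8: 9@104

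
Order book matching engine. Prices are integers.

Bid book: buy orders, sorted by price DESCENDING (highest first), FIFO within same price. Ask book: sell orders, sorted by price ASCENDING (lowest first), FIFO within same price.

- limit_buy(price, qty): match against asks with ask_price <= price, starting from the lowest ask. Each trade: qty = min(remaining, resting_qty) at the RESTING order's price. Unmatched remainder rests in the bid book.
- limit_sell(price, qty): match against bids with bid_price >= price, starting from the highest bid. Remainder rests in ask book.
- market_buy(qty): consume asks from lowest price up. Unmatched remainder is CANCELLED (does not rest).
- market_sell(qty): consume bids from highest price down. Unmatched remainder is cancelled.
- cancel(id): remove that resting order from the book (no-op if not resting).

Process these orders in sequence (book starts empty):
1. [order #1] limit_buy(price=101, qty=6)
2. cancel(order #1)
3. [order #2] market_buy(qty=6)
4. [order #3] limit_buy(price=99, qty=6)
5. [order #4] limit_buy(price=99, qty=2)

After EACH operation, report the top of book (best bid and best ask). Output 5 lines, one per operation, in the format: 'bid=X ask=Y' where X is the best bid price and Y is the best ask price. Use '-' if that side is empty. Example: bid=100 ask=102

After op 1 [order #1] limit_buy(price=101, qty=6): fills=none; bids=[#1:6@101] asks=[-]
After op 2 cancel(order #1): fills=none; bids=[-] asks=[-]
After op 3 [order #2] market_buy(qty=6): fills=none; bids=[-] asks=[-]
After op 4 [order #3] limit_buy(price=99, qty=6): fills=none; bids=[#3:6@99] asks=[-]
After op 5 [order #4] limit_buy(price=99, qty=2): fills=none; bids=[#3:6@99 #4:2@99] asks=[-]

Answer: bid=101 ask=-
bid=- ask=-
bid=- ask=-
bid=99 ask=-
bid=99 ask=-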